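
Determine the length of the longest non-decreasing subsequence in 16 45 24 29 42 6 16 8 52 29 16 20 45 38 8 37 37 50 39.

Let dp[i] be the longest non-decreasing subsequence ending at position i. Then dp = [1, 2, 2, 3, 4, 1, 2, 2, 5, 4, 3, 4, 5, 5, 3, 5, 6, 7, 7].
The maximum is 7; one witness is 16, 24, 29, 29, 37, 37, 50 at positions 1,3,4,10,16,17,18.

7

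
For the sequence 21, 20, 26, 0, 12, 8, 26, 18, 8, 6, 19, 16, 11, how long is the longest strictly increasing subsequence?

Let dp[i] be the longest increasing subsequence ending at position i. Then dp = [1, 1, 2, 1, 2, 2, 3, 3, 2, 2, 4, 3, 3].
The maximum is 4; one witness is 0, 12, 18, 19 at positions 4,5,8,11.

4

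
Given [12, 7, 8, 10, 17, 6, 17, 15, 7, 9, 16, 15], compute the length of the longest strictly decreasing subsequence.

3

One longest decreasing subsequence is 12, 7, 6 (positions 1,2,6), of length 3; no longer one exists.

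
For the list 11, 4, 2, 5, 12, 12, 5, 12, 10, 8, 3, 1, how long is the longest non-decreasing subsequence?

5

Scanning left to right, the best length ending at each element is: 11→1, 4→1, 2→1, 5→2, 12→3, 12→4, 5→3, 12→5, 10→4, 8→4, 3→2, 1→1.
So the longest non-decreasing subsequence has length 5, e.g. 4, 5, 12, 12, 12.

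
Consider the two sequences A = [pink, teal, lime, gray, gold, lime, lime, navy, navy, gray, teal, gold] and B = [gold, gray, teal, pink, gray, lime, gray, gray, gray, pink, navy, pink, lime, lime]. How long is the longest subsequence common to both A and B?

5

A longest common subsequence is pink, lime, gray, lime, lime (length 5); the LCS DP confirms no longer common subsequence exists.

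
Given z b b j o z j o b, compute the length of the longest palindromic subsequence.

One longest palindromic subsequence is bojob (positions 2,5,7,8,9); it reads the same forward and backward, and the interval DP gives dp[1][9] = 5.

5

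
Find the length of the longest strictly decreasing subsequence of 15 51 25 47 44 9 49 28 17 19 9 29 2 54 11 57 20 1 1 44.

8

Scanning left to right, the best length ending at each element is: 15→1, 51→1, 25→2, 47→2, 44→3, 9→4, 49→2, 28→4, 17→5, 19→5, 9→6, 29→4, 2→7, 54→1, 11→6, 57→1, 20→5, 1→8, 1→8, 44→3.
So the longest decreasing subsequence has length 8, e.g. 51, 47, 44, 28, 17, 9, 2, 1.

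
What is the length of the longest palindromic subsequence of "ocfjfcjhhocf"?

7

One longest palindromic subsequence is ocfjfco (positions 1,2,3,4,5,6,10); it reads the same forward and backward, and the interval DP gives dp[1][12] = 7.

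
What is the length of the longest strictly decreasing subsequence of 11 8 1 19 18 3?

3

Scanning left to right, the best length ending at each element is: 11→1, 8→2, 1→3, 19→1, 18→2, 3→3.
So the longest decreasing subsequence has length 3, e.g. 11, 8, 1.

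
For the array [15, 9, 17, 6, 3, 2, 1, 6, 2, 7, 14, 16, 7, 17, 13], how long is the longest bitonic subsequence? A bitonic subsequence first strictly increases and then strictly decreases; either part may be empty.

Let inc[i] be the LIS ending at i and dec[i] the longest strictly decreasing subsequence starting at i. inc = [1, 1, 2, 1, 1, 1, 1, 2, 2, 3, 4, 5, 3, 6, 4], dec = [6, 5, 5, 4, 3, 2, 1, 2, 1, 1, 2, 2, 1, 2, 1].
max_i inc[i]+dec[i]−1 = 7, with one witness 3, 6, 7, 14, 16, 17, 13.

7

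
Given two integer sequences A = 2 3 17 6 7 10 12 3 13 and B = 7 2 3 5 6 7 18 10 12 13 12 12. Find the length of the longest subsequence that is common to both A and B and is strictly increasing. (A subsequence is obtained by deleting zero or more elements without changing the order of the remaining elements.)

A longest common strictly increasing subsequence is 2, 3, 6, 7, 10, 12, 13 (length 7); it appears in order in both A and B, and no longer such subsequence exists.

7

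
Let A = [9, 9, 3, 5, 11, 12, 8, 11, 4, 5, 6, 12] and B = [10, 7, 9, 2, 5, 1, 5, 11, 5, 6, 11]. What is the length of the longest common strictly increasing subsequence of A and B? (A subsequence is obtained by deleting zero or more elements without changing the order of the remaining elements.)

For each value that appears in both, track the longest common increasing run ending there.
The best achievable length is 2; one witness is 9, 11 (A-positions 1,5, B-positions 3,8).

2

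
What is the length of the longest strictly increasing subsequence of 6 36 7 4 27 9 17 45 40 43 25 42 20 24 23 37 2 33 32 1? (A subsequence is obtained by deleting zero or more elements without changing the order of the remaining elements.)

7

Let dp[i] be the longest increasing subsequence ending at position i. Then dp = [1, 2, 2, 1, 3, 3, 4, 5, 5, 6, 5, 6, 5, 6, 6, 7, 1, 7, 7, 1].
The maximum is 7; one witness is 6, 7, 9, 17, 20, 24, 37 at positions 1,3,6,7,13,14,16.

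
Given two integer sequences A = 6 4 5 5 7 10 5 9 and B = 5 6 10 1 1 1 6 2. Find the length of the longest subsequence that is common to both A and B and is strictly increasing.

2

For each value that appears in both, track the longest common increasing run ending there.
The best achievable length is 2; one witness is 5, 10 (A-positions 3,6, B-positions 1,3).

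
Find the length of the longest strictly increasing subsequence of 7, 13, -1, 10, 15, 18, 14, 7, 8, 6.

Let dp[i] be the longest increasing subsequence ending at position i. Then dp = [1, 2, 1, 2, 3, 4, 3, 2, 3, 2].
The maximum is 4; one witness is 7, 13, 15, 18 at positions 1,2,5,6.

4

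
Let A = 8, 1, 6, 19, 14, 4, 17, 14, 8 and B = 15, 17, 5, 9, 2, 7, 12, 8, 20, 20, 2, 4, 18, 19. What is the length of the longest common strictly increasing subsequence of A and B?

For each value that appears in both, track the longest common increasing run ending there.
The best achievable length is 2; one witness is 8, 19 (A-positions 1,4, B-positions 8,14).

2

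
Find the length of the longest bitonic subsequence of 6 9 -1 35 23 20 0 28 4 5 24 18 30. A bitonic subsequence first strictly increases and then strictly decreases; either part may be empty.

6

One longest bitonic subsequence is 6, 9, 35, 28, 24, 18 (positions 1,2,4,8,11,12): it rises to 35 then falls. Length 6 is optimal.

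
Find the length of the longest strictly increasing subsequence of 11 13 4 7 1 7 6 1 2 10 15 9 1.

4

One longest increasing subsequence is 4, 7, 10, 15 (positions 3,4,10,11), of length 4; no longer one exists.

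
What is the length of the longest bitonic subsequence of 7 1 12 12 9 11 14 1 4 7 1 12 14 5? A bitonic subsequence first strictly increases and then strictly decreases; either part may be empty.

One longest bitonic subsequence is 7, 9, 11, 14, 12, 5 (positions 1,5,6,7,12,14): it rises to 14 then falls. Length 6 is optimal.

6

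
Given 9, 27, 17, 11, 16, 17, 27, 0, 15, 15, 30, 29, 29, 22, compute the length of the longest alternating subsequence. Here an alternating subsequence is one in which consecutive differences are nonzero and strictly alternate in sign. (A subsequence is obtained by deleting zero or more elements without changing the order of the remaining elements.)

Track the best alternating length ending on an up-step vs a down-step at each position: up/down = 1/1, 2/1, 2/3, 2/3, 4/3, 4/3, 4/1, 1/5, 6/5, 6/5, 6/1, 6/7, 6/7, 6/7.
The maximum over both is 7; one such subsequence is 9, 27, 11, 16, 0, 30, 29.

7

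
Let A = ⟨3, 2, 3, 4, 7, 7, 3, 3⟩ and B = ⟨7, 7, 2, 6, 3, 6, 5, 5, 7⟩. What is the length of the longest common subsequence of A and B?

Backtracking the LCS table gives one alignment: 2 (A2,B3) → 3 (A3,B5) → 7 (A6,B9).
So the longest common subsequence has length 3.

3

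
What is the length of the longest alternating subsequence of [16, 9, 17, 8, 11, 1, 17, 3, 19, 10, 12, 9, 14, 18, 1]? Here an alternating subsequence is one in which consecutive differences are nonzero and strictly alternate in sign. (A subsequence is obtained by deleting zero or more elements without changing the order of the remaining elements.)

Track the best alternating length ending on an up-step vs a down-step at each position: up/down = 1/1, 1/2, 3/1, 1/4, 5/4, 1/6, 7/1, 7/8, 9/1, 9/10, 11/10, 9/12, 13/10, 13/10, 1/14.
The maximum over both is 14; one such subsequence is 16, 9, 17, 8, 11, 1, 17, 3, 19, 10, 12, 9, 14, 1.

14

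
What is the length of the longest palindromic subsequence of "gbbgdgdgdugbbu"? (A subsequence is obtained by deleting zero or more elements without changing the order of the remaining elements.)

One longest palindromic subsequence is bbgdgdgdgbb (positions 2,3,4,5,6,7,8,9,11,12,13); it reads the same forward and backward, and the interval DP gives dp[1][14] = 11.

11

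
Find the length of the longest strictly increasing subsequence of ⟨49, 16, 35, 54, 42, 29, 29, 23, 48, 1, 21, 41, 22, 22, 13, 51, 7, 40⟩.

5

Scanning left to right, the best length ending at each element is: 49→1, 16→1, 35→2, 54→3, 42→3, 29→2, 29→2, 23→2, 48→4, 1→1, 21→2, 41→3, 22→3, 22→3, 13→2, 51→5, 7→2, 40→4.
So the longest increasing subsequence has length 5, e.g. 16, 35, 42, 48, 51.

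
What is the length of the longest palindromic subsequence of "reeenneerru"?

8

Using dp[i][j] = 2 + dp[i+1][j−1] if the ends match, else max(dp[i+1][j], dp[i][j−1]):
dp[1][11] = 8. A witness is reenneer at positions 1,3,4,5,6,7,8,10.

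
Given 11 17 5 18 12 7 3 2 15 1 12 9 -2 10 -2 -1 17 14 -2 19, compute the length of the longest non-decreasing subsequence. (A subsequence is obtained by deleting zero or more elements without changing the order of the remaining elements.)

6

Scanning left to right, the best length ending at each element is: 11→1, 17→2, 5→1, 18→3, 12→2, 7→2, 3→1, 2→1, 15→3, 1→1, 12→3, 9→3, -2→1, 10→4, -2→2, -1→3, 17→5, 14→5, -2→3, 19→6.
So the longest non-decreasing subsequence has length 6, e.g. 5, 7, 9, 10, 17, 19.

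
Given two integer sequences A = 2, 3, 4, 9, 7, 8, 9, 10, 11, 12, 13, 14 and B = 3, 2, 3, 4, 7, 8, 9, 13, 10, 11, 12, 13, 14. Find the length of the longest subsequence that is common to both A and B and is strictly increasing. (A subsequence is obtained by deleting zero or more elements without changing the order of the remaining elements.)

11

A longest common strictly increasing subsequence is 2, 3, 4, 7, 8, 9, 10, 11, 12, 13, 14 (length 11); it appears in order in both A and B, and no longer such subsequence exists.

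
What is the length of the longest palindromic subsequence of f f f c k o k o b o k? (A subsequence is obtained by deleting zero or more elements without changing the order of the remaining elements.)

Using dp[i][j] = 2 + dp[i+1][j−1] if the ends match, else max(dp[i+1][j], dp[i][j−1]):
dp[1][11] = 5. A witness is kobok at positions 5,6,9,10,11.

5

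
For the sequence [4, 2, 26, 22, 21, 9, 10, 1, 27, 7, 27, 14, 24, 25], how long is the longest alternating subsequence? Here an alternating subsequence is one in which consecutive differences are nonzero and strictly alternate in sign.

11

Track the best alternating length ending on an up-step vs a down-step at each position: up/down = 1/1, 1/2, 3/1, 3/4, 3/4, 3/4, 5/4, 1/6, 7/1, 7/8, 9/1, 9/10, 11/10, 11/10.
The maximum over both is 11; one such subsequence is 4, 2, 26, 9, 10, 1, 27, 7, 27, 14, 24.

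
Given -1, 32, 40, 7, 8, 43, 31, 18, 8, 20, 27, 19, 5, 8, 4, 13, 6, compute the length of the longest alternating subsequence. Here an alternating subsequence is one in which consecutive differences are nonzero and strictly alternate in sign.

11

Track the best alternating length ending on an up-step vs a down-step at each position: up/down = 1/1, 2/1, 2/1, 2/3, 4/3, 4/1, 4/5, 4/5, 4/5, 6/5, 6/5, 6/7, 2/7, 8/7, 2/9, 10/7, 10/11.
The maximum over both is 11; one such subsequence is -1, 32, 7, 43, 18, 20, 5, 8, 4, 13, 6.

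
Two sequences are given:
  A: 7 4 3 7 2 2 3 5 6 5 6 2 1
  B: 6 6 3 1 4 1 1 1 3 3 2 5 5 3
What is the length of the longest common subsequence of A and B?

5

Backtracking the LCS table gives one alignment: 4 (A2,B5) → 3 (A3,B10) → 2 (A6,B11) → 5 (A8,B12) → 5 (A10,B13).
So the longest common subsequence has length 5.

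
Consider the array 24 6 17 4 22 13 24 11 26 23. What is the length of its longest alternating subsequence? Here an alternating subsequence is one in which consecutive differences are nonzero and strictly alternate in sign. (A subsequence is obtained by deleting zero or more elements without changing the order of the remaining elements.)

Track the best alternating length ending on an up-step vs a down-step at each position: up/down = 1/1, 1/2, 3/2, 1/4, 5/2, 5/6, 7/1, 5/8, 9/1, 9/10.
The maximum over both is 10; one such subsequence is 24, 6, 17, 4, 22, 13, 24, 11, 26, 23.

10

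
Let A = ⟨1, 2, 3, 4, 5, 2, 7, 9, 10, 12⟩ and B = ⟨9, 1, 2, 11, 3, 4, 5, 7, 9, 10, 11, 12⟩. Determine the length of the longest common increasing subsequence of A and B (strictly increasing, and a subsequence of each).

For each value that appears in both, track the longest common increasing run ending there.
The best achievable length is 9; one witness is 1, 2, 3, 4, 5, 7, 9, 10, 12 (A-positions 1,2,3,4,5,7,8,9,10, B-positions 2,3,5,6,7,8,9,10,12).

9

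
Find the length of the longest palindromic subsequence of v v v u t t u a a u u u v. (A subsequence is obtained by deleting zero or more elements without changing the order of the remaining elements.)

One longest palindromic subsequence is vuuaauuv (positions 1,4,7,8,9,11,12,13); it reads the same forward and backward, and the interval DP gives dp[1][13] = 8.

8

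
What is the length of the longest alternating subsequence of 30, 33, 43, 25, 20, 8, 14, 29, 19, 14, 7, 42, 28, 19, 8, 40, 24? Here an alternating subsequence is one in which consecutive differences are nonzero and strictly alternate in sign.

9

Track the best alternating length ending on an up-step vs a down-step at each position: up/down = 1/1, 2/1, 2/1, 1/3, 1/3, 1/3, 4/3, 4/3, 4/5, 4/5, 1/5, 6/3, 6/7, 6/7, 6/7, 8/7, 8/9.
The maximum over both is 9; one such subsequence is 30, 33, 25, 29, 19, 42, 28, 40, 24.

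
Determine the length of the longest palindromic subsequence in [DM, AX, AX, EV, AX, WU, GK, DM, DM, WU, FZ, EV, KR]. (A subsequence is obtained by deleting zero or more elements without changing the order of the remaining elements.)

6

Using dp[i][j] = 2 + dp[i+1][j−1] if the ends match, else max(dp[i+1][j], dp[i][j−1]):
dp[1][13] = 6. A witness is EV WU DM DM WU EV at positions 4,6,8,9,10,12.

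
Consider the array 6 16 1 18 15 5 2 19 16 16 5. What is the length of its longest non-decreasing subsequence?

One longest non-decreasing subsequence is 6, 16, 18, 19 (positions 1,2,4,8), of length 4; no longer one exists.

4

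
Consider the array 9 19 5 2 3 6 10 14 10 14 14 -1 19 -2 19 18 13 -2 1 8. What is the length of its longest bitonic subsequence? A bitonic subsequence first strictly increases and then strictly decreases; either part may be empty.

Let inc[i] be the LIS ending at i and dec[i] the longest strictly decreasing subsequence starting at i. inc = [1, 2, 1, 1, 2, 3, 4, 5, 4, 5, 5, 1, 6, 1, 6, 6, 5, 1, 2, 4], dec = [5, 5, 4, 3, 3, 3, 3, 4, 3, 3, 3, 2, 4, 1, 4, 3, 2, 1, 1, 1].
max_i inc[i]+dec[i]−1 = 9, with one witness 2, 3, 6, 10, 14, 19, 18, 13, 8.

9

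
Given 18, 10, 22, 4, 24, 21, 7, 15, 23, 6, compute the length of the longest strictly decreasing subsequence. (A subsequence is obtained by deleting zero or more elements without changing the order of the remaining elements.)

Scanning left to right, the best length ending at each element is: 18→1, 10→2, 22→1, 4→3, 24→1, 21→2, 7→3, 15→3, 23→2, 6→4.
So the longest decreasing subsequence has length 4, e.g. 18, 10, 7, 6.

4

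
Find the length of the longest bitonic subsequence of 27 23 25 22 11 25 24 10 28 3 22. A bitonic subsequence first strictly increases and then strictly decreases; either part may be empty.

Let inc[i] be the LIS ending at i and dec[i] the longest strictly decreasing subsequence starting at i. inc = [1, 1, 2, 1, 1, 2, 2, 1, 3, 1, 2], dec = [6, 5, 5, 4, 3, 4, 3, 2, 2, 1, 1].
max_i inc[i]+dec[i]−1 = 6, with one witness 27, 25, 22, 11, 10, 3.

6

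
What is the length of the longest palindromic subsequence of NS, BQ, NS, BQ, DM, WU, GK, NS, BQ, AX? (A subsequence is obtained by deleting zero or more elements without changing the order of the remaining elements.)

One longest palindromic subsequence is BQ NS GK NS BQ (positions 2,3,7,8,9); it reads the same forward and backward, and the interval DP gives dp[1][10] = 5.

5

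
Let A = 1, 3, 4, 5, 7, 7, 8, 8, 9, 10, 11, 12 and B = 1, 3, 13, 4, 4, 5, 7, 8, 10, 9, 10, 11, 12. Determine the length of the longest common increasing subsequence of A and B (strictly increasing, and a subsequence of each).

For each value that appears in both, track the longest common increasing run ending there.
The best achievable length is 10; one witness is 1, 3, 4, 5, 7, 8, 9, 10, 11, 12 (A-positions 1,2,3,4,5,7,9,10,11,12, B-positions 1,2,4,6,7,8,10,11,12,13).

10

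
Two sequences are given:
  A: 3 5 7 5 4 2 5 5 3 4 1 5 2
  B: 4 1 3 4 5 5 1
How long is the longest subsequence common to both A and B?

Backtracking the LCS table gives one alignment: 3 (A1,B3) → 4 (A5,B4) → 5 (A7,B5) → 5 (A8,B6) → 1 (A11,B7).
So the longest common subsequence has length 5.

5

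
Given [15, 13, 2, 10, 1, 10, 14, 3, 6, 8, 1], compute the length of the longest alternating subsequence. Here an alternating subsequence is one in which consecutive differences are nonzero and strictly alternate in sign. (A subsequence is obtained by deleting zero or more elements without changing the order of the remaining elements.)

Track the best alternating length ending on an up-step vs a down-step at each position: up/down = 1/1, 1/2, 1/2, 3/2, 1/4, 5/2, 5/2, 5/6, 7/6, 7/6, 1/8.
The maximum over both is 8; one such subsequence is 15, 2, 10, 1, 10, 3, 6, 1.

8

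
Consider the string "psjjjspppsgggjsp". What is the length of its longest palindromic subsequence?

One longest palindromic subsequence is psjspppsjsp (positions 1,2,3,6,7,8,9,10,14,15,16); it reads the same forward and backward, and the interval DP gives dp[1][16] = 11.

11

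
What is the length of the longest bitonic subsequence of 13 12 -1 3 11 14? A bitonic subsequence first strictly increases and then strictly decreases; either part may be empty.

4

Let inc[i] be the LIS ending at i and dec[i] the longest strictly decreasing subsequence starting at i. inc = [1, 1, 1, 2, 3, 4], dec = [3, 2, 1, 1, 1, 1].
max_i inc[i]+dec[i]−1 = 4, with one witness -1, 3, 11, 14.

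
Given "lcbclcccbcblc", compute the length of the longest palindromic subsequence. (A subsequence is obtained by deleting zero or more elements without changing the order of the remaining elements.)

10

One longest palindromic subsequence is lcbccccbcl (positions 1,2,3,4,6,7,8,9,10,12); it reads the same forward and backward, and the interval DP gives dp[1][13] = 10.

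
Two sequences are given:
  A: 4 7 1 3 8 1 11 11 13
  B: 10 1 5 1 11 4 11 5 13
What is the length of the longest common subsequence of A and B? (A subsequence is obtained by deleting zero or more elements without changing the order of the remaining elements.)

Backtracking the LCS table gives one alignment: 1 (A3,B2) → 1 (A6,B4) → 11 (A7,B5) → 11 (A8,B7) → 13 (A9,B9).
So the longest common subsequence has length 5.

5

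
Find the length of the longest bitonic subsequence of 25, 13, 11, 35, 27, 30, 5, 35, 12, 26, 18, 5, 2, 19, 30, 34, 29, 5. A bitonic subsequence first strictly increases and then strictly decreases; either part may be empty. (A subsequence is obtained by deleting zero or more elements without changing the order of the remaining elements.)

8

Let inc[i] be the LIS ending at i and dec[i] the longest strictly decreasing subsequence starting at i. inc = [1, 1, 1, 2, 2, 3, 1, 4, 2, 3, 3, 1, 1, 4, 5, 6, 5, 2], dec = [5, 4, 3, 6, 5, 5, 2, 5, 3, 4, 3, 2, 1, 2, 3, 3, 2, 1].
max_i inc[i]+dec[i]−1 = 8, with one witness 25, 27, 30, 35, 26, 18, 5, 2.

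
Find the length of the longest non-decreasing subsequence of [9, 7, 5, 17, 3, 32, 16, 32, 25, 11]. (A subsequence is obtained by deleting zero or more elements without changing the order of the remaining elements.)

Let dp[i] be the longest non-decreasing subsequence ending at position i. Then dp = [1, 1, 1, 2, 1, 3, 2, 4, 3, 2].
The maximum is 4; one witness is 9, 17, 32, 32 at positions 1,4,6,8.

4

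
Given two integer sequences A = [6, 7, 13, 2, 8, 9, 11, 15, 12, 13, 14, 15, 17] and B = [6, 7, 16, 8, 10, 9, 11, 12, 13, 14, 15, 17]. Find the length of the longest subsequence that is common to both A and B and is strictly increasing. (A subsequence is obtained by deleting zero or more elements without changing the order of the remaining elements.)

For each value that appears in both, track the longest common increasing run ending there.
The best achievable length is 10; one witness is 6, 7, 8, 9, 11, 12, 13, 14, 15, 17 (A-positions 1,2,5,6,7,9,10,11,12,13, B-positions 1,2,4,6,7,8,9,10,11,12).

10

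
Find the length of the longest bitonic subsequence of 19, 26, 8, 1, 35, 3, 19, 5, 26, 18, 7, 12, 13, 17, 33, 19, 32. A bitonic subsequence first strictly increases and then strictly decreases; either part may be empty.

One longest bitonic subsequence is 1, 3, 5, 7, 12, 13, 17, 33, 32 (positions 4,6,8,11,12,13,14,15,17): it rises to 33 then falls. Length 9 is optimal.

9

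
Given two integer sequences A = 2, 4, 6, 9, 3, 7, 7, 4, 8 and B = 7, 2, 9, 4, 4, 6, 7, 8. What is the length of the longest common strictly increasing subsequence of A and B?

A longest common strictly increasing subsequence is 2, 4, 6, 7, 8 (length 5); it appears in order in both A and B, and no longer such subsequence exists.

5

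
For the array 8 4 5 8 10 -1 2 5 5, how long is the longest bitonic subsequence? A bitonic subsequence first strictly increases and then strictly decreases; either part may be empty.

5

One longest bitonic subsequence is 4, 5, 8, 10, 5 (positions 2,3,4,5,9): it rises to 10 then falls. Length 5 is optimal.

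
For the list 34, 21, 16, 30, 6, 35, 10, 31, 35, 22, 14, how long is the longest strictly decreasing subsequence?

4

Let dp[i] be the longest decreasing subsequence ending at position i. Then dp = [1, 2, 3, 2, 4, 1, 4, 2, 1, 3, 4].
The maximum is 4; one witness is 34, 21, 16, 6 at positions 1,2,3,5.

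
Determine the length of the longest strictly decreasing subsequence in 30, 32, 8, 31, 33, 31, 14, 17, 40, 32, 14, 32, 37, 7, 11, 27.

5

Scanning left to right, the best length ending at each element is: 30→1, 32→1, 8→2, 31→2, 33→1, 31→2, 14→3, 17→3, 40→1, 32→2, 14→4, 32→2, 37→2, 7→5, 11→5, 27→3.
So the longest decreasing subsequence has length 5, e.g. 32, 31, 17, 14, 7.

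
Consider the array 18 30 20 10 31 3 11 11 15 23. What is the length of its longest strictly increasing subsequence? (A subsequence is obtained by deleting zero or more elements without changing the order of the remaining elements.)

Let dp[i] be the longest increasing subsequence ending at position i. Then dp = [1, 2, 2, 1, 3, 1, 2, 2, 3, 4].
The maximum is 4; one witness is 10, 11, 15, 23 at positions 4,7,9,10.

4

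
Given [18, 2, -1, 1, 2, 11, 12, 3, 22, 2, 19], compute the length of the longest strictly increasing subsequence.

6

Let dp[i] be the longest increasing subsequence ending at position i. Then dp = [1, 1, 1, 2, 3, 4, 5, 4, 6, 3, 6].
The maximum is 6; one witness is -1, 1, 2, 11, 12, 22 at positions 3,4,5,6,7,9.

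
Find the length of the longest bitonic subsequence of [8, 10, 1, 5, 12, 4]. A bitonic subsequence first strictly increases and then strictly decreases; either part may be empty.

4

Let inc[i] be the LIS ending at i and dec[i] the longest strictly decreasing subsequence starting at i. inc = [1, 2, 1, 2, 3, 2], dec = [3, 3, 1, 2, 2, 1].
max_i inc[i]+dec[i]−1 = 4, with one witness 8, 10, 5, 4.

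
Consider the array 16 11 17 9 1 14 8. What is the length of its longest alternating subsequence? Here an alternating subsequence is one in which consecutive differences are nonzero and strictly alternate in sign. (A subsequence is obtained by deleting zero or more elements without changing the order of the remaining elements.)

A longest alternating subsequence is 16, 11, 17, 9, 14, 8 (positions 1,2,3,4,6,7); its 5 consecutive differences strictly alternate in sign, and length 6 is optimal.

6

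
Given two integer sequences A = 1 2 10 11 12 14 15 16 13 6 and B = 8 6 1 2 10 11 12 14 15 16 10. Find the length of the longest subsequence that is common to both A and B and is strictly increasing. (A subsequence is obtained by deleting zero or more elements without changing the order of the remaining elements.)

For each value that appears in both, track the longest common increasing run ending there.
The best achievable length is 8; one witness is 1, 2, 10, 11, 12, 14, 15, 16 (A-positions 1,2,3,4,5,6,7,8, B-positions 3,4,5,6,7,8,9,10).

8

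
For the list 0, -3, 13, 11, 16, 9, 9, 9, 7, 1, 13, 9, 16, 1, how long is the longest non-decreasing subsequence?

6

Scanning left to right, the best length ending at each element is: 0→1, -3→1, 13→2, 11→2, 16→3, 9→2, 9→3, 9→4, 7→2, 1→2, 13→5, 9→5, 16→6, 1→3.
So the longest non-decreasing subsequence has length 6, e.g. 0, 9, 9, 9, 13, 16.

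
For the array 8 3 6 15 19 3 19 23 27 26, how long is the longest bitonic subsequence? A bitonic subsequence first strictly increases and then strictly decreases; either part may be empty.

One longest bitonic subsequence is 3, 6, 15, 19, 23, 27, 26 (positions 2,3,4,5,8,9,10): it rises to 27 then falls. Length 7 is optimal.

7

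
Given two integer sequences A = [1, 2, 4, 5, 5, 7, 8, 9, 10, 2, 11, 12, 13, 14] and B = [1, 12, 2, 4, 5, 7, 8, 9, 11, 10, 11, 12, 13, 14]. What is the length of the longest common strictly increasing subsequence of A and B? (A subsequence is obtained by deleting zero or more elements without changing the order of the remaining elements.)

A longest common strictly increasing subsequence is 1, 2, 4, 5, 7, 8, 9, 10, 11, 12, 13, 14 (length 12); it appears in order in both A and B, and no longer such subsequence exists.

12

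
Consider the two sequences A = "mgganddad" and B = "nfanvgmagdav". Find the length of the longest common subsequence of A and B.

4

Backtracking the LCS table gives one alignment: m (A1,B7) → g (A3,B9) → d (A7,B10) → a (A8,B11).
So the longest common subsequence has length 4.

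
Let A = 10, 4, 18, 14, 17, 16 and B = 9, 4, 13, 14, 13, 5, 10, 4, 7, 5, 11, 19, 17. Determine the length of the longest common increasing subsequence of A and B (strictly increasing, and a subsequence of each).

3

A longest common strictly increasing subsequence is 4, 14, 17 (length 3); it appears in order in both A and B, and no longer such subsequence exists.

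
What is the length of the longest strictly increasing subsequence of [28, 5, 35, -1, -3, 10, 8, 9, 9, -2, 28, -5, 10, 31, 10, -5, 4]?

5

Scanning left to right, the best length ending at each element is: 28→1, 5→1, 35→2, -1→1, -3→1, 10→2, 8→2, 9→3, 9→3, -2→2, 28→4, -5→1, 10→4, 31→5, 10→4, -5→1, 4→3.
So the longest increasing subsequence has length 5, e.g. 5, 8, 9, 28, 31.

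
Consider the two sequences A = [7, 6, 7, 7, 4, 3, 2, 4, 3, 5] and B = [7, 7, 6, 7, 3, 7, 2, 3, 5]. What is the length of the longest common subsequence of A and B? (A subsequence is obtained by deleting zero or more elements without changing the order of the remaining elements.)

7

Backtracking the LCS table gives one alignment: 7 (A1,B2) → 6 (A2,B3) → 7 (A3,B4) → 7 (A4,B6) → 2 (A7,B7) → 3 (A9,B8) → 5 (A10,B9).
So the longest common subsequence has length 7.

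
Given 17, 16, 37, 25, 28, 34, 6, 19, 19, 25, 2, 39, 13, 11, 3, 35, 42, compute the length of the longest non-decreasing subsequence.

6

Let dp[i] be the longest non-decreasing subsequence ending at position i. Then dp = [1, 1, 2, 2, 3, 4, 1, 2, 3, 4, 1, 5, 2, 2, 2, 5, 6].
The maximum is 6; one witness is 17, 25, 28, 34, 39, 42 at positions 1,4,5,6,12,17.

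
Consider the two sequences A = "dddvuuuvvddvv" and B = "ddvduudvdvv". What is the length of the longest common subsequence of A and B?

9

Backtracking the LCS table gives one alignment: d (A1,B1) → d (A2,B2) → d (A3,B4) → u (A5,B5) → u (A6,B6) → v (A9,B8) → d (A11,B9) → v (A12,B10) → v (A13,B11).
So the longest common subsequence has length 9.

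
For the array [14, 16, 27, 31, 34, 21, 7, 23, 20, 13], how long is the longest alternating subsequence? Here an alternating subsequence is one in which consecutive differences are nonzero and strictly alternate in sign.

Track the best alternating length ending on an up-step vs a down-step at each position: up/down = 1/1, 2/1, 2/1, 2/1, 2/1, 2/3, 1/3, 4/3, 4/5, 4/5.
The maximum over both is 5; one such subsequence is 14, 27, 21, 23, 20.

5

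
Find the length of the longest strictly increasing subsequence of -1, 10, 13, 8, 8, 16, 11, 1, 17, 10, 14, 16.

Scanning left to right, the best length ending at each element is: -1→1, 10→2, 13→3, 8→2, 8→2, 16→4, 11→3, 1→2, 17→5, 10→3, 14→4, 16→5.
So the longest increasing subsequence has length 5, e.g. -1, 10, 13, 16, 17.

5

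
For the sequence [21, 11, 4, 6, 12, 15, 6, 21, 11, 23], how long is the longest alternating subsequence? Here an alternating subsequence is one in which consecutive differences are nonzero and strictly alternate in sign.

7

Track the best alternating length ending on an up-step vs a down-step at each position: up/down = 1/1, 1/2, 1/2, 3/2, 3/2, 3/2, 3/4, 5/1, 5/6, 7/1.
The maximum over both is 7; one such subsequence is 21, 11, 12, 6, 21, 11, 23.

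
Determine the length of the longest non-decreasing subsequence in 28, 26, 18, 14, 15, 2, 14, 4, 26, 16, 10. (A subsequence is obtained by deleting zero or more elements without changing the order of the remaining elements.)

One longest non-decreasing subsequence is 14, 15, 26 (positions 4,5,9), of length 3; no longer one exists.

3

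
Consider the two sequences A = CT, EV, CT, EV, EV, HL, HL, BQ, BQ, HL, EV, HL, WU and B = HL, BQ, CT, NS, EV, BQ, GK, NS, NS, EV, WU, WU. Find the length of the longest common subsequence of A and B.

5

Backtracking the LCS table gives one alignment: CT (A1,B3) → EV (A5,B5) → BQ (A8,B6) → EV (A11,B10) → WU (A13,B12).
So the longest common subsequence has length 5.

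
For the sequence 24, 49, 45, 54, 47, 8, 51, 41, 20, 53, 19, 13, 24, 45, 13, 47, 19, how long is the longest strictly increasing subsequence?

5

Let dp[i] be the longest increasing subsequence ending at position i. Then dp = [1, 2, 2, 3, 3, 1, 4, 2, 2, 5, 2, 2, 3, 4, 2, 5, 3].
The maximum is 5; one witness is 24, 45, 47, 51, 53 at positions 1,3,5,7,10.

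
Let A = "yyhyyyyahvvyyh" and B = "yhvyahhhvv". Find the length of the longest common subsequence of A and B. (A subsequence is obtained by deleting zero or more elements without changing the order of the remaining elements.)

7

Backtracking the LCS table gives one alignment: y (A2,B1) → h (A3,B2) → y (A7,B4) → a (A8,B5) → h (A9,B8) → v (A10,B9) → v (A11,B10).
So the longest common subsequence has length 7.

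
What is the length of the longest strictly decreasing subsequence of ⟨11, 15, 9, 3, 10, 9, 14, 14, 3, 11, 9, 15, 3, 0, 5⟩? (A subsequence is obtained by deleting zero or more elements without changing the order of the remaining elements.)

6

Scanning left to right, the best length ending at each element is: 11→1, 15→1, 9→2, 3→3, 10→2, 9→3, 14→2, 14→2, 3→4, 11→3, 9→4, 15→1, 3→5, 0→6, 5→5.
So the longest decreasing subsequence has length 6, e.g. 15, 14, 11, 9, 3, 0.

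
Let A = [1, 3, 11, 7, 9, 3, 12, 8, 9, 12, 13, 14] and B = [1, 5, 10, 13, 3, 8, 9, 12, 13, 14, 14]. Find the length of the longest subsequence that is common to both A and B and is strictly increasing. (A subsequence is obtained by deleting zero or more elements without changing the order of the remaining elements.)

A longest common strictly increasing subsequence is 1, 3, 8, 9, 12, 13, 14 (length 7); it appears in order in both A and B, and no longer such subsequence exists.

7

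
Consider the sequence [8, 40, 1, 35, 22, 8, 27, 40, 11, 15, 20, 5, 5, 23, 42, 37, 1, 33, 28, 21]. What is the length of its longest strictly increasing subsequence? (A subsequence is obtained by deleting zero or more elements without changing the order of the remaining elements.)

7

Let dp[i] be the longest increasing subsequence ending at position i. Then dp = [1, 2, 1, 2, 2, 2, 3, 4, 3, 4, 5, 2, 2, 6, 7, 7, 1, 7, 7, 6].
The maximum is 7; one witness is 1, 8, 11, 15, 20, 23, 42 at positions 3,6,9,10,11,14,15.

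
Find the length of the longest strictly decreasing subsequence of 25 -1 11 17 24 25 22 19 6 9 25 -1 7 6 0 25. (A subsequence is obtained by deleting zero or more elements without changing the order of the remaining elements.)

8

One longest decreasing subsequence is 25, 24, 22, 19, 9, 7, 6, 0 (positions 1,5,7,8,10,13,14,15), of length 8; no longer one exists.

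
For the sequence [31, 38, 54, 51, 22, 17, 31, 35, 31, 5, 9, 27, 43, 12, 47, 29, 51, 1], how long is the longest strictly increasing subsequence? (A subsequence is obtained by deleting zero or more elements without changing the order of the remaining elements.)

Scanning left to right, the best length ending at each element is: 31→1, 38→2, 54→3, 51→3, 22→1, 17→1, 31→2, 35→3, 31→2, 5→1, 9→2, 27→3, 43→4, 12→3, 47→5, 29→4, 51→6, 1→1.
So the longest increasing subsequence has length 6, e.g. 22, 31, 35, 43, 47, 51.

6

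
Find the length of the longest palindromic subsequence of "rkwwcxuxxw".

5

Using dp[i][j] = 2 + dp[i+1][j−1] if the ends match, else max(dp[i+1][j], dp[i][j−1]):
dp[1][10] = 5. A witness is wxxxw at positions 3,6,8,9,10.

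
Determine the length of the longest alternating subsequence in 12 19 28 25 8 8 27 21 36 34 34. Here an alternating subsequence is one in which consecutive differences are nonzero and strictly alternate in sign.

Track the best alternating length ending on an up-step vs a down-step at each position: up/down = 1/1, 2/1, 2/1, 2/3, 1/3, 1/3, 4/3, 4/5, 6/1, 6/7, 6/7.
The maximum over both is 7; one such subsequence is 12, 28, 25, 27, 21, 36, 34.

7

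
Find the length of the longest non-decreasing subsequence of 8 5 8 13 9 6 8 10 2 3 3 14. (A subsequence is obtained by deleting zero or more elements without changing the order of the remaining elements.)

Let dp[i] be the longest non-decreasing subsequence ending at position i. Then dp = [1, 1, 2, 3, 3, 2, 3, 4, 1, 2, 3, 5].
The maximum is 5; one witness is 8, 8, 9, 10, 14 at positions 1,3,5,8,12.

5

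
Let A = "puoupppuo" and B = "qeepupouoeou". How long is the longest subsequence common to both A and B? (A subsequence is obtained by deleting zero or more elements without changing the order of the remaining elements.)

A longest common subsequence is puouu (length 5); the LCS DP confirms no longer common subsequence exists.

5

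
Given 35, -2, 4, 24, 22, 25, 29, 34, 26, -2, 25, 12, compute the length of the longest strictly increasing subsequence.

Let dp[i] be the longest increasing subsequence ending at position i. Then dp = [1, 1, 2, 3, 3, 4, 5, 6, 5, 1, 4, 3].
The maximum is 6; one witness is -2, 4, 24, 25, 29, 34 at positions 2,3,4,6,7,8.

6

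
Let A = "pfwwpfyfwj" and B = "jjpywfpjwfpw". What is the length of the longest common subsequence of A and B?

A longest common subsequence is pfwpw (length 5); the LCS DP confirms no longer common subsequence exists.

5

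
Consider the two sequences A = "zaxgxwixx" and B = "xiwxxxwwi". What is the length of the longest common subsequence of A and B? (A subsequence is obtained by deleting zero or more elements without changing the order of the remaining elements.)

4

Backtracking the LCS table gives one alignment: x (A3,B5) → x (A5,B6) → w (A6,B8) → i (A7,B9).
So the longest common subsequence has length 4.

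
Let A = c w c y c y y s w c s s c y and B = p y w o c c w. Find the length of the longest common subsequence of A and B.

A longest common subsequence is wccw (length 4); the LCS DP confirms no longer common subsequence exists.

4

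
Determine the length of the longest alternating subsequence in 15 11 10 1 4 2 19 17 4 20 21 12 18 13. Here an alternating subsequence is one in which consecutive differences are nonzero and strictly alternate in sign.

Track the best alternating length ending on an up-step vs a down-step at each position: up/down = 1/1, 1/2, 1/2, 1/2, 3/2, 3/4, 5/1, 5/6, 5/6, 7/1, 7/1, 7/8, 9/8, 9/10.
The maximum over both is 10; one such subsequence is 15, 1, 4, 2, 19, 17, 20, 12, 18, 13.

10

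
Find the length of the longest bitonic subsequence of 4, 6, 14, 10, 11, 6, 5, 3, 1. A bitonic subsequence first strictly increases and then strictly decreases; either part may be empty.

8

One longest bitonic subsequence is 4, 6, 14, 11, 6, 5, 3, 1 (positions 1,2,3,5,6,7,8,9): it rises to 14 then falls. Length 8 is optimal.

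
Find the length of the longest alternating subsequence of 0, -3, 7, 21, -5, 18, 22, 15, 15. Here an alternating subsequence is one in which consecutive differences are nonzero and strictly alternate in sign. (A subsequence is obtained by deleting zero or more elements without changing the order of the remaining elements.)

6

Track the best alternating length ending on an up-step vs a down-step at each position: up/down = 1/1, 1/2, 3/1, 3/1, 1/4, 5/4, 5/1, 5/6, 5/6.
The maximum over both is 6; one such subsequence is 0, -3, 7, -5, 18, 15.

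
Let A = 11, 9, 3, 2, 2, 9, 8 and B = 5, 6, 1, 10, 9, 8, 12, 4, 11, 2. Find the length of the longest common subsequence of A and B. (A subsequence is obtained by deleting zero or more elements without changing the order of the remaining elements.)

Backtracking the LCS table gives one alignment: 11 (A1,B9) → 2 (A5,B10).
So the longest common subsequence has length 2.

2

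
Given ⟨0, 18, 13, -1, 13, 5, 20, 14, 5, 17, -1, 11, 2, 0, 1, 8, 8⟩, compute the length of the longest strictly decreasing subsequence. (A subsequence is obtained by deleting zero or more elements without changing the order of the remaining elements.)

Let dp[i] be the longest decreasing subsequence ending at position i. Then dp = [1, 1, 2, 3, 2, 3, 1, 2, 3, 2, 4, 3, 4, 5, 5, 4, 4].
The maximum is 5; one witness is 18, 13, 5, 2, 0 at positions 2,3,6,13,14.

5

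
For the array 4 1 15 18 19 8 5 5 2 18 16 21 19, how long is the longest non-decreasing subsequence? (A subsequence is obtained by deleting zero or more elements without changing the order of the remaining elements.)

Let dp[i] be the longest non-decreasing subsequence ending at position i. Then dp = [1, 1, 2, 3, 4, 2, 2, 3, 2, 4, 4, 5, 5].
The maximum is 5; one witness is 4, 15, 18, 19, 21 at positions 1,3,4,5,12.

5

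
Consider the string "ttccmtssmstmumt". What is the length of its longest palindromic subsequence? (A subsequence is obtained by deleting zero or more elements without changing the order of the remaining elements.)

9

One longest palindromic subsequence is tmtsmstmt (positions 1,5,6,7,9,10,11,14,15); it reads the same forward and backward, and the interval DP gives dp[1][15] = 9.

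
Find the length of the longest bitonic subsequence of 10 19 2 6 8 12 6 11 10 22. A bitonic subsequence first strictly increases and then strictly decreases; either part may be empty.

One longest bitonic subsequence is 2, 6, 8, 12, 11, 10 (positions 3,4,5,6,8,9): it rises to 12 then falls. Length 6 is optimal.

6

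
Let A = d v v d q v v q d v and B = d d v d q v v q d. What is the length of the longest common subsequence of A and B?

Backtracking the LCS table gives one alignment: d (A1,B2) → v (A3,B3) → d (A4,B4) → q (A5,B5) → v (A6,B6) → v (A7,B7) → q (A8,B8) → d (A9,B9).
So the longest common subsequence has length 8.

8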